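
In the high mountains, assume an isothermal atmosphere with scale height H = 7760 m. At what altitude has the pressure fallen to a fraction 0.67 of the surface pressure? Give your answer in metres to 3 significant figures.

z ≈ 3110 m

Set P/P₀ = exp(−z/H) = 0.67, so z = −H ln(0.67).
−ln(0.67) = 0.40048; z = 7760.0 × 0.40048 = 3107.7 m.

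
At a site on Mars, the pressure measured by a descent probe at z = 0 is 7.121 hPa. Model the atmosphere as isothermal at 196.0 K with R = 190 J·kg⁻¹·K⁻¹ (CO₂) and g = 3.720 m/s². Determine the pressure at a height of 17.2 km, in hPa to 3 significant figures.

Scale height: H = RT/g = 190 × 196.0 / 3.720 = 10011 m.
Barometric formula: P = P₀ exp(−z/H).
z/H = 17200/10011 = 1.7181; exp(−1.7181) = 0.17941.
P = 7.121 × 0.17941 = 1.2776 hPa.

P ≈ 1.28 hPa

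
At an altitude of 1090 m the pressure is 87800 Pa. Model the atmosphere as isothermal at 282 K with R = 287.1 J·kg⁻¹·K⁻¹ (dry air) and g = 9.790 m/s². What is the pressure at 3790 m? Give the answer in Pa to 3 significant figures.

Scale height: H = RT/g = 287.1 × 282 / 9.790 = 8269.9 m.
Between two levels, P₂ = P₁ exp(−Δz/H) with Δz = z₂ − z₁.
Δz = 3790.0 − 1090.0 = 2700.0 m; Δz/H = 2700.0/8269.9 = 0.32649.
P₂ = 87800 × exp(−0.32649) = 87800 × 0.72145 = 63343 Pa.

P ≈ 63300 Pa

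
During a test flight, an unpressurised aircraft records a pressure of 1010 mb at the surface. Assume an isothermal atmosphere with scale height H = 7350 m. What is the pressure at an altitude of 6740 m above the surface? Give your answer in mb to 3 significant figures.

Barometric formula: P = P₀ exp(−z/H).
z/H = 6740.0/7350.0 = 0.91701; exp(−0.91701) = 0.39971.
P = 1010 × 0.39971 = 403.71 mb.

P ≈ 404 mb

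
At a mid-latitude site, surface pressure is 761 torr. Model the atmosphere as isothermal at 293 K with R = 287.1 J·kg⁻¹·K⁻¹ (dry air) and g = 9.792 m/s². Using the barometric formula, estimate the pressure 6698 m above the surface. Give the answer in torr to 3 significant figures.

Scale height: H = RT/g = 287.1 × 293 / 9.792 = 8590.7 m.
Barometric formula: P = P₀ exp(−z/H).
z/H = 6698.0/8590.7 = 0.77968; exp(−0.77968) = 0.45855.
P = 761 × 0.45855 = 348.96 torr.

P ≈ 349 torr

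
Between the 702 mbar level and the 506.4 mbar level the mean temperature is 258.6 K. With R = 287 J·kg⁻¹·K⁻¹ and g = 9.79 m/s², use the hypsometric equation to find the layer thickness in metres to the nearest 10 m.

Hypsometric equation: Δz = (R T̄/g) ln(P₁/P₂).
R T̄/g = 287 × 258.6 / 9.79 = 7581.0 m.
ln(702/506.4) = ln(1.3863) = 0.32664.
Δz = 7581.0 × 0.32664 = 2476.3 m.

Δz ≈ 2480 m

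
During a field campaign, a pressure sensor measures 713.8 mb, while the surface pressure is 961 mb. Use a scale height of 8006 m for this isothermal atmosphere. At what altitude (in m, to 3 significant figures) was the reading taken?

Invert the barometric formula: z = H ln(P₀/P).
P₀/P = 961/713.8 = 1.3463; ln(1.3463) = 0.29736.
z = 8006.0 × 0.29736 = 2380.7 m.

z ≈ 2380 m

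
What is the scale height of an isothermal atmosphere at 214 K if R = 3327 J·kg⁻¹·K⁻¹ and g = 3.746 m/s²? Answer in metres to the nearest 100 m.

The scale height of an isothermal atmosphere is H = RT/g.
H = 3327 × 214 / 3.746 = 711980/3.746 = 190060 m.

H ≈ 190100 m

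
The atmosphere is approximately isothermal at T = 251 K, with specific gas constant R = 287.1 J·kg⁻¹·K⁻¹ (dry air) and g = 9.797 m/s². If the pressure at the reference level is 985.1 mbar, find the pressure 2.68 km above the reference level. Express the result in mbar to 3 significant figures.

Scale height: H = RT/g = 287.1 × 251 / 9.797 = 7355.5 m.
Barometric formula: P = P₀ exp(−z/H).
z/H = 2680.0/7355.5 = 0.36435; exp(−0.36435) = 0.69465.
P = 985.1 × 0.69465 = 684.30 mbar.

P ≈ 684 mbar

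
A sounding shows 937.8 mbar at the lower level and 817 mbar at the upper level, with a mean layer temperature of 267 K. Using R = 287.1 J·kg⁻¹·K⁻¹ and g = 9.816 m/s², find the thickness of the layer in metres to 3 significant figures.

Hypsometric equation: Δz = (R T̄/g) ln(P₁/P₂).
R T̄/g = 287.1 × 267 / 9.816 = 7809.3 m.
ln(937.8/817) = ln(1.1479) = 0.13793.
Δz = 7809.3 × 0.13793 = 1077.1 m.

Δz ≈ 1080 m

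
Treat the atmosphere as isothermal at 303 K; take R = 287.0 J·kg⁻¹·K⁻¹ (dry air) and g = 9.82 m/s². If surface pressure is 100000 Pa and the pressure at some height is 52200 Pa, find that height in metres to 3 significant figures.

Scale height: H = RT/g = 287.0 × 303 / 9.82 = 8855.5 m.
Invert the barometric formula: z = H ln(P₀/P).
P₀/P = 100000/52200 = 1.9157; ln(1.9157) = 0.65008.
z = 8855.5 × 0.65008 = 5756.8 m.

z ≈ 5760 m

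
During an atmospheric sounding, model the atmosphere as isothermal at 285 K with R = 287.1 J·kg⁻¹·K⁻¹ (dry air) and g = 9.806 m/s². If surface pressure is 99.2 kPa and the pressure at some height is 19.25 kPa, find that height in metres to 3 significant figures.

z ≈ 13700 m

Scale height: H = RT/g = 287.1 × 285 / 9.806 = 8344.2 m.
Invert the barometric formula: z = H ln(P₀/P).
P₀/P = 99.2/19.25 = 5.1532; ln(5.1532) = 1.6396.
z = 8344.2 × 1.6396 = 13681 m.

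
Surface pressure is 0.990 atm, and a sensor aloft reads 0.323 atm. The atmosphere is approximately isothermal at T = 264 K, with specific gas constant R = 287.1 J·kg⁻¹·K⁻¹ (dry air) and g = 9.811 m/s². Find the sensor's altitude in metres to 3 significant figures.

Scale height: H = RT/g = 287.1 × 264 / 9.811 = 7725.5 m.
Invert the barometric formula: z = H ln(P₀/P).
P₀/P = 0.990/0.323 = 3.0650; ln(3.0650) = 1.1200.
z = 7725.5 × 1.1200 = 8652.6 m.

z ≈ 8650 m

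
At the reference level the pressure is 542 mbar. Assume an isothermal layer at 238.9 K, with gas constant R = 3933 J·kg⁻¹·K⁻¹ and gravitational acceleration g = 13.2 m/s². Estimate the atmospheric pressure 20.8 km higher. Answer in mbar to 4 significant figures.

Scale height: H = RT/g = 3933 × 238.9 / 13.2 = 71181 m.
Barometric formula: P = P₀ exp(−z/H).
z/H = 20800/71181 = 0.29221; exp(−0.29221) = 0.74661.
P = 542 × 0.74661 = 404.66 mbar.

P ≈ 404.7 mbar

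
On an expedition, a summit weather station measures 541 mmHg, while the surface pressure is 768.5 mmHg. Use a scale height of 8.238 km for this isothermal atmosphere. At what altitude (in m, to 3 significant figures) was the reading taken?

z ≈ 2890 m

Invert the barometric formula: z = H ln(P₀/P).
P₀/P = 768.5/541 = 1.4205; ln(1.4205) = 0.35101.
z = 8238.0 × 0.35101 = 2891.6 m.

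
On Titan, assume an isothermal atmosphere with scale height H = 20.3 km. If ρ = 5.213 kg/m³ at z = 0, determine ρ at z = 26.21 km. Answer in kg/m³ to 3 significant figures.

In an isothermal atmosphere, density decays like pressure: ρ = ρ₀ exp(−z/H).
z/H = 26210/20300 = 1.2911; exp(−1.2911) = 0.27497.
ρ = 5.213 × 0.27497 = 1.4334 kg/m³.

ρ ≈ 1.43 kg/m³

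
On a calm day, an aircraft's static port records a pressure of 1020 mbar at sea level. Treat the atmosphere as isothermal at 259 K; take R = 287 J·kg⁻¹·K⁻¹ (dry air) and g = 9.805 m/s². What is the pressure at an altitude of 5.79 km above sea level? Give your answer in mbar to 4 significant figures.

Scale height: H = RT/g = 287 × 259 / 9.805 = 7581.1 m.
Barometric formula: P = P₀ exp(−z/H).
z/H = 5790.0/7581.1 = 0.76374; exp(−0.76374) = 0.46592.
P = 1020 × 0.46592 = 475.24 mbar.

P ≈ 475.2 mbar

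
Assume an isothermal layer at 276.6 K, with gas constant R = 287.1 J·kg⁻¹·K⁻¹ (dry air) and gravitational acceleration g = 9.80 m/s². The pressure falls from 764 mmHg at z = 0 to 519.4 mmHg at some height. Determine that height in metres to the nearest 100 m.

z ≈ 3100 m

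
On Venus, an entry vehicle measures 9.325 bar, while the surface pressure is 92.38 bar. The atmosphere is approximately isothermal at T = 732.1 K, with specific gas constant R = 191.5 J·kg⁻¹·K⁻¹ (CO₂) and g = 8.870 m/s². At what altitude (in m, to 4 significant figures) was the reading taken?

z ≈ 36250 m

Scale height: H = RT/g = 191.5 × 732.1 / 8.870 = 15806 m.
Invert the barometric formula: z = H ln(P₀/P).
P₀/P = 92.38/9.325 = 9.9067; ln(9.9067) = 2.2932.
z = 15806 × 2.2932 = 36246 m.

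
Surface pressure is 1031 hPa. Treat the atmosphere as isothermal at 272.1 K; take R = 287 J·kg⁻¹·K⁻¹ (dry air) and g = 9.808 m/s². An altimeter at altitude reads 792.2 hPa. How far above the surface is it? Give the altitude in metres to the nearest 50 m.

z ≈ 2100 m

Scale height: H = RT/g = 287 × 272.1 / 9.808 = 7962.1 m.
Invert the barometric formula: z = H ln(P₀/P).
P₀/P = 1031/792.2 = 1.3014; ln(1.3014) = 0.26344.
z = 7962.1 × 0.26344 = 2097.5 m.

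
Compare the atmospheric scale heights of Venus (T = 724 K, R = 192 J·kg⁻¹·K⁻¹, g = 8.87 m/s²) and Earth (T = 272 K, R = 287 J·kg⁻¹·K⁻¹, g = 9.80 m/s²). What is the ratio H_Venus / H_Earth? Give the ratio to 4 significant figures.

H_Venus/H_Earth ≈ 1.967

H = RT/g for each body.
H_Venus = 192 × 724 / 8.87 = 15672 m.
H_Earth = 287 × 272 / 9.80 = 7965.7 m.
H_Venus/H_Earth = 15672/7965.7 = 1.9674.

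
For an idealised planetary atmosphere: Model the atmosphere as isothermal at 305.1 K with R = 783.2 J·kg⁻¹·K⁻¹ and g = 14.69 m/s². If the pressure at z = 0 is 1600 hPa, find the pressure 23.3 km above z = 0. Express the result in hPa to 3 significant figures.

Scale height: H = RT/g = 783.2 × 305.1 / 14.69 = 16266 m.
Barometric formula: P = P₀ exp(−z/H).
z/H = 23300/16266 = 1.4324; exp(−1.4324) = 0.23874.
P = 1600 × 0.23874 = 381.98 hPa.

P ≈ 382 hPa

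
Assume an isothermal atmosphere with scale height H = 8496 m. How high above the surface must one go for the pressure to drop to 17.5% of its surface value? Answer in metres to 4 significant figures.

z ≈ 14810 m

Set P/P₀ = exp(−z/H) = 0.175, so z = −H ln(0.175).
−ln(0.175) = 1.7430; z = 8496.0 × 1.7430 = 14809 m.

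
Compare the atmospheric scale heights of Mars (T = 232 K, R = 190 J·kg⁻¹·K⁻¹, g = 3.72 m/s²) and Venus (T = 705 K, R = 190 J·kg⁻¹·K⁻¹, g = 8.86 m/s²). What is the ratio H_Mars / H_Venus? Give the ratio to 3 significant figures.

H_Mars/H_Venus ≈ 0.784

H = RT/g for each body.
H_Mars = 190 × 232 / 3.72 = 11849 m.
H_Venus = 190 × 705 / 8.86 = 15119 m.
H_Mars/H_Venus = 11849/15119 = 0.78372.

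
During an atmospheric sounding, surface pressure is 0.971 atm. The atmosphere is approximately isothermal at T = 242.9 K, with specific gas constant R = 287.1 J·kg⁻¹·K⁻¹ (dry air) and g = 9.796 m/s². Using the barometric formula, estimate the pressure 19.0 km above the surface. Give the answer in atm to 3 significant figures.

P ≈ 0.0673 atm

Scale height: H = RT/g = 287.1 × 242.9 / 9.796 = 7118.9 m.
Barometric formula: P = P₀ exp(−z/H).
z/H = 19000/7118.9 = 2.6690; exp(−2.6690) = 0.069322.
P = 0.971 × 0.069322 = 0.067312 atm.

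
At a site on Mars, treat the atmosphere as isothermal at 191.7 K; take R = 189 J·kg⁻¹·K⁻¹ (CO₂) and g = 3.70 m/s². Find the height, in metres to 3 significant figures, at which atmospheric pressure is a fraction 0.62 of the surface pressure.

z ≈ 4680 m

Scale height: H = RT/g = 189 × 191.7 / 3.70 = 9792.2 m.
Set P/P₀ = exp(−z/H) = 0.62, so z = −H ln(0.62).
−ln(0.62) = 0.47804; z = 9792.2 × 0.47804 = 4681.1 m.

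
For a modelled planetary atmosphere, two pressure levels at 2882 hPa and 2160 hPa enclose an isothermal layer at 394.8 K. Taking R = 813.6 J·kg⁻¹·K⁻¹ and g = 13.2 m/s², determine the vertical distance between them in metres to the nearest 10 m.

Δz ≈ 7020 m

Hypsometric equation: Δz = (R T̄/g) ln(P₁/P₂).
R T̄/g = 813.6 × 394.8 / 13.2 = 24334 m.
ln(2882/2160) = ln(1.3343) = 0.28841.
Δz = 24334 × 0.28841 = 7018.2 m.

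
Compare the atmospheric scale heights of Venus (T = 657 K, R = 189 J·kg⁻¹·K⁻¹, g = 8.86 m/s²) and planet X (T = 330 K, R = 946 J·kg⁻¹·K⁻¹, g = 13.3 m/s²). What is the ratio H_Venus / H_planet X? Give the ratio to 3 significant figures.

H_Venus/H_planet X ≈ 0.597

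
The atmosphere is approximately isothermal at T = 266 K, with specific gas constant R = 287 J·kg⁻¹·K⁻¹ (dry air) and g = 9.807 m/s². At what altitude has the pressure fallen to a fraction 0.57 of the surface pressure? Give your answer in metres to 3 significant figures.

z ≈ 4380 m

Scale height: H = RT/g = 287 × 266 / 9.807 = 7784.4 m.
Set P/P₀ = exp(−z/H) = 0.57, so z = −H ln(0.57).
−ln(0.57) = 0.56212; z = 7784.4 × 0.56212 = 4375.8 m.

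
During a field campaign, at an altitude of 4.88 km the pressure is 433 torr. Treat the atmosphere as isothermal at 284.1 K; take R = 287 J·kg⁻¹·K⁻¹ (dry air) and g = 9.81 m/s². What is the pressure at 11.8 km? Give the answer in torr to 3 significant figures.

Scale height: H = RT/g = 287 × 284.1 / 9.81 = 8311.6 m.
Between two levels, P₂ = P₁ exp(−Δz/H) with Δz = z₂ − z₁.
Δz = 11800 − 4880.0 = 6920.0 m; Δz/H = 6920.0/8311.6 = 0.83257.
P₂ = 433 × exp(−0.83257) = 433 × 0.43493 = 188.32 torr.

P ≈ 188 torr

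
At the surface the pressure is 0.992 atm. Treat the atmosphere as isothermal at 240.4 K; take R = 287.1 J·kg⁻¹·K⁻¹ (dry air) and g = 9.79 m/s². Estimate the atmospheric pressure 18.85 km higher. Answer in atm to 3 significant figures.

P ≈ 0.0684 atm

Scale height: H = RT/g = 287.1 × 240.4 / 9.79 = 7049.9 m.
Barometric formula: P = P₀ exp(−z/H).
z/H = 18850/7049.9 = 2.6738; exp(−2.6738) = 0.068990.
P = 0.992 × 0.068990 = 0.068438 atm.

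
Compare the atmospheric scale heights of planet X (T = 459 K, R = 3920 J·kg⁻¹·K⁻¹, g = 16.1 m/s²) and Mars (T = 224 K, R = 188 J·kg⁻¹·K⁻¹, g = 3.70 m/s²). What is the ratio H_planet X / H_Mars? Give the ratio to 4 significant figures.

H = RT/g for each body.
H_planet X = 3920 × 459 / 16.1 = 111760 m.
H_Mars = 188 × 224 / 3.70 = 11382 m.
H_planet X/H_Mars = 111760/11382 = 9.8190.

H_planet X/H_Mars ≈ 9.819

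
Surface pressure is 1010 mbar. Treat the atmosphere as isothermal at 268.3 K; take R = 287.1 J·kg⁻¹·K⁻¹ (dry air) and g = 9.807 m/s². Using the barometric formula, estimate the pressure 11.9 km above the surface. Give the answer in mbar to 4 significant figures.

Scale height: H = RT/g = 287.1 × 268.3 / 9.807 = 7854.5 m.
Barometric formula: P = P₀ exp(−z/H).
z/H = 11900/7854.5 = 1.5151; exp(−1.5151) = 0.21979.
P = 1010 × 0.21979 = 221.99 mbar.

P ≈ 222.0 mbar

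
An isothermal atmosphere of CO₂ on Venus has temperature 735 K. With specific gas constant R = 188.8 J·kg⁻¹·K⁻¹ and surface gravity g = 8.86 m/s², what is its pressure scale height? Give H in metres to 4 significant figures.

H ≈ 15660 m

The scale height of an isothermal atmosphere is H = RT/g.
H = 188.8 × 735 / 8.86 = 138770/8.86 = 15663 m.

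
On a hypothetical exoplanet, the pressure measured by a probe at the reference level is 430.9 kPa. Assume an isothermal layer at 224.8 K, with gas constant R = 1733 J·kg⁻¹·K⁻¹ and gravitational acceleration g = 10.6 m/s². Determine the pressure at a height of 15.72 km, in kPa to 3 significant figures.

P ≈ 281 kPa

Scale height: H = RT/g = 1733 × 224.8 / 10.6 = 36753 m.
Barometric formula: P = P₀ exp(−z/H).
z/H = 15720/36753 = 0.42772; exp(−0.42772) = 0.65199.
P = 430.9 × 0.65199 = 280.94 kPa.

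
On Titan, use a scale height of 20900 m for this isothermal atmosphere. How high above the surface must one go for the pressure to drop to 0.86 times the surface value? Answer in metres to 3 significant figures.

z ≈ 3150 m

Set P/P₀ = exp(−z/H) = 0.86, so z = −H ln(0.86).
−ln(0.86) = 0.15082; z = 20900 × 0.15082 = 3152.1 m.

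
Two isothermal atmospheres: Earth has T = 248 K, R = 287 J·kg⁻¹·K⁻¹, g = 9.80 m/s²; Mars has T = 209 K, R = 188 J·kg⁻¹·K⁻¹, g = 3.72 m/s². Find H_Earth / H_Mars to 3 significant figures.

H_Earth/H_Mars ≈ 0.688

H = RT/g for each body.
H_Earth = 287 × 248 / 9.80 = 7262.9 m.
H_Mars = 188 × 209 / 3.72 = 10562 m.
H_Earth/H_Mars = 7262.9/10562 = 0.68764.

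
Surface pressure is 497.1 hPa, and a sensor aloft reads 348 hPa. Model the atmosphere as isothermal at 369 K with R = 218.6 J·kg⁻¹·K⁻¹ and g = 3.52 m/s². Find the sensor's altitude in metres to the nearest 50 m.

Scale height: H = RT/g = 218.6 × 369 / 3.52 = 22916 m.
Invert the barometric formula: z = H ln(P₀/P).
P₀/P = 497.1/348 = 1.4284; ln(1.4284) = 0.35655.
z = 22916 × 0.35655 = 8170.7 m.

z ≈ 8150 m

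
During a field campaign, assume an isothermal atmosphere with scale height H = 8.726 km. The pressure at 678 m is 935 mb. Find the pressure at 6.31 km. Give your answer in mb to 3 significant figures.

P ≈ 490 mb

Between two levels, P₂ = P₁ exp(−Δz/H) with Δz = z₂ − z₁.
Δz = 6310.0 − 678.00 = 5632.0 m; Δz/H = 5632.0/8726.0 = 0.64543.
P₂ = 935 × exp(−0.64543) = 935 × 0.52444 = 490.35 mb.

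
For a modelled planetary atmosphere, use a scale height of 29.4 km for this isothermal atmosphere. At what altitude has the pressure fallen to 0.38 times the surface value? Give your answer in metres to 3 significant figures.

z ≈ 28400 m

Set P/P₀ = exp(−z/H) = 0.38, so z = −H ln(0.38).
−ln(0.38) = 0.96758; z = 29400 × 0.96758 = 28447 m.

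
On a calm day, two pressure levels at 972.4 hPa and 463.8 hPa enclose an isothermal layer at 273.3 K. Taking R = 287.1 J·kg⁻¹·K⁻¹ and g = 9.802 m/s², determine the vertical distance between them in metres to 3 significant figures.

Δz ≈ 5930 m

Hypsometric equation: Δz = (R T̄/g) ln(P₁/P₂).
R T̄/g = 287.1 × 273.3 / 9.802 = 8004.9 m.
ln(972.4/463.8) = ln(2.0966) = 0.74032.
Δz = 8004.9 × 0.74032 = 5926.2 m.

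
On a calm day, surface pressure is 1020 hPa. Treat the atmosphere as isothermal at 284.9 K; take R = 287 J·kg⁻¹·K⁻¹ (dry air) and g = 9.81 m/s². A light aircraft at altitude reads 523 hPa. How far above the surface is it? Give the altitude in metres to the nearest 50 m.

z ≈ 5550 m

Scale height: H = RT/g = 287 × 284.9 / 9.81 = 8335.0 m.
Invert the barometric formula: z = H ln(P₀/P).
P₀/P = 1020/523 = 1.9503; ln(1.9503) = 0.66798.
z = 8335.0 × 0.66798 = 5567.6 m.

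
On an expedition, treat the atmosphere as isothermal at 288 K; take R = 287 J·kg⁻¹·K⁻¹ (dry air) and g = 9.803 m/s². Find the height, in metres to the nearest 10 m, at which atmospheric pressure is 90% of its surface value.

z ≈ 890 m

Scale height: H = RT/g = 287 × 288 / 9.803 = 8431.7 m.
Set P/P₀ = exp(−z/H) = 0.9, so z = −H ln(0.9).
−ln(0.9) = 0.10536; z = 8431.7 × 0.10536 = 888.36 m.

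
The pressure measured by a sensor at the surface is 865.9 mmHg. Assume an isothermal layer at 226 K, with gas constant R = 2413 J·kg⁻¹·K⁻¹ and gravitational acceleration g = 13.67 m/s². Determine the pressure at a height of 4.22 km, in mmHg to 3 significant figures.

Scale height: H = RT/g = 2413 × 226 / 13.67 = 39893 m.
Barometric formula: P = P₀ exp(−z/H).
z/H = 4220.0/39893 = 0.10578; exp(−0.10578) = 0.89962.
P = 865.9 × 0.89962 = 778.98 mmHg.

P ≈ 779 mmHg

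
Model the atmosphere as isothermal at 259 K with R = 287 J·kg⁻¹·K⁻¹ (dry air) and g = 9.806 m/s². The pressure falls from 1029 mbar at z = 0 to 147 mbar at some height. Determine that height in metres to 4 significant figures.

Scale height: H = RT/g = 287 × 259 / 9.806 = 7580.4 m.
Invert the barometric formula: z = H ln(P₀/P).
P₀/P = 1029/147 = 7.0000; ln(7.0000) = 1.9459.
z = 7580.4 × 1.9459 = 14751 m.

z ≈ 14750 m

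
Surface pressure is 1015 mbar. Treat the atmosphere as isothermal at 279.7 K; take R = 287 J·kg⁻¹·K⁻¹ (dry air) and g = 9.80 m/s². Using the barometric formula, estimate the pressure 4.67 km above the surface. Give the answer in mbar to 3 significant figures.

Scale height: H = RT/g = 287 × 279.7 / 9.80 = 8191.2 m.
Barometric formula: P = P₀ exp(−z/H).
z/H = 4670.0/8191.2 = 0.57012; exp(−0.57012) = 0.56546.
P = 1015 × 0.56546 = 573.94 mbar.

P ≈ 574 mbar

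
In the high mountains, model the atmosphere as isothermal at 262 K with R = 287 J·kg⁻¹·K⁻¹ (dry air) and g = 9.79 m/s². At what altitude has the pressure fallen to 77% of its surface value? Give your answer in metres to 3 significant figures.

Scale height: H = RT/g = 287 × 262 / 9.79 = 7680.7 m.
Set P/P₀ = exp(−z/H) = 0.77, so z = −H ln(0.77).
−ln(0.77) = 0.26136; z = 7680.7 × 0.26136 = 2007.4 m.

z ≈ 2010 m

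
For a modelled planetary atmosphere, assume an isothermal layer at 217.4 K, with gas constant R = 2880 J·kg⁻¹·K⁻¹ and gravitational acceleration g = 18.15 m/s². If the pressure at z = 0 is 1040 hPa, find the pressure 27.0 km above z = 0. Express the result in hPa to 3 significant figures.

P ≈ 475 hPa

Scale height: H = RT/g = 2880 × 217.4 / 18.15 = 34497 m.
Barometric formula: P = P₀ exp(−z/H).
z/H = 27000/34497 = 0.78268; exp(−0.78268) = 0.45718.
P = 1040 × 0.45718 = 475.47 hPa.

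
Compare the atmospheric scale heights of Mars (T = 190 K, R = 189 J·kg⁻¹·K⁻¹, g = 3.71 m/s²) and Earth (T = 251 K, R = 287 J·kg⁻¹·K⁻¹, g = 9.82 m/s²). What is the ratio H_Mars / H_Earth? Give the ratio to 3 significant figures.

H = RT/g for each body.
H_Mars = 189 × 190 / 3.71 = 9679.2 m.
H_Earth = 287 × 251 / 9.82 = 7335.7 m.
H_Mars/H_Earth = 9679.2/7335.7 = 1.3195.

H_Mars/H_Earth ≈ 1.32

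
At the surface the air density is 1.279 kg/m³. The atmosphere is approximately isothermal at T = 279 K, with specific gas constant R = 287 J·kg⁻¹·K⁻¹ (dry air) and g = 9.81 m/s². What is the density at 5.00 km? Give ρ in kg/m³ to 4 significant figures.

ρ ≈ 0.6932 kg/m³

Scale height: H = RT/g = 287 × 279 / 9.81 = 8162.4 m.
In an isothermal atmosphere, density decays like pressure: ρ = ρ₀ exp(−z/H).
z/H = 5000.0/8162.4 = 0.61256; exp(−0.61256) = 0.54196.
ρ = 1.279 × 0.54196 = 0.69317 kg/m³.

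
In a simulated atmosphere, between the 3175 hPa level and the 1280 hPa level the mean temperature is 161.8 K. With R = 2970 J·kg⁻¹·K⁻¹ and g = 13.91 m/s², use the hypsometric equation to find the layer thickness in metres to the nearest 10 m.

Hypsometric equation: Δz = (R T̄/g) ln(P₁/P₂).
R T̄/g = 2970 × 161.8 / 13.91 = 34547 m.
ln(3175/1280) = ln(2.4805) = 0.90846.
Δz = 34547 × 0.90846 = 31385 m.

Δz ≈ 31380 m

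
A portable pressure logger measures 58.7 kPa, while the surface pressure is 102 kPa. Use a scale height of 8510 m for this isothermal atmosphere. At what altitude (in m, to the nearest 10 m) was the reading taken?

z ≈ 4700 m

Invert the barometric formula: z = H ln(P₀/P).
P₀/P = 102/58.7 = 1.7376; ln(1.7376) = 0.55250.
z = 8510.0 × 0.55250 = 4701.8 m.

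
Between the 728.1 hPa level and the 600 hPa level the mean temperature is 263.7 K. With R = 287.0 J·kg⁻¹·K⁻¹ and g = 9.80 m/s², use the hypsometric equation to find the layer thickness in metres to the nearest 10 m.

Hypsometric equation: Δz = (R T̄/g) ln(P₁/P₂).
R T̄/g = 287.0 × 263.7 / 9.80 = 7722.6 m.
ln(728.1/600) = ln(1.2135) = 0.19351.
Δz = 7722.6 × 0.19351 = 1494.4 m.

Δz ≈ 1490 m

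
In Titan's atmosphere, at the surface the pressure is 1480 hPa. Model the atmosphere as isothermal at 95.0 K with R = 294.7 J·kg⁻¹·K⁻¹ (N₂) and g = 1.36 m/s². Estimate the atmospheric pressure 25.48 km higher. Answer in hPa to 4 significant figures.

Scale height: H = RT/g = 294.7 × 95.0 / 1.36 = 20586 m.
Barometric formula: P = P₀ exp(−z/H).
z/H = 25480/20586 = 1.2377; exp(−1.2377) = 0.29005.
P = 1480 × 0.29005 = 429.27 hPa.

P ≈ 429.3 hPa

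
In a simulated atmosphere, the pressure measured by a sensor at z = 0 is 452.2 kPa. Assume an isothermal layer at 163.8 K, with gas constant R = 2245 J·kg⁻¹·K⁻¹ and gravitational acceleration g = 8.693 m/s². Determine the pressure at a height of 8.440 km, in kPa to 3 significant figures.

Scale height: H = RT/g = 2245 × 163.8 / 8.693 = 42302 m.
Barometric formula: P = P₀ exp(−z/H).
z/H = 8440.0/42302 = 0.19952; exp(−0.19952) = 0.81912.
P = 452.2 × 0.81912 = 370.41 kPa.

P ≈ 370 kPa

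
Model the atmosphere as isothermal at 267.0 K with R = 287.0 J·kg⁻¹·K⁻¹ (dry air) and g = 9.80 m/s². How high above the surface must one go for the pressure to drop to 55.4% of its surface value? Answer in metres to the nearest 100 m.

Scale height: H = RT/g = 287.0 × 267.0 / 9.80 = 7819.3 m.
Set P/P₀ = exp(−z/H) = 0.554, so z = −H ln(0.554).
−ln(0.554) = 0.59059; z = 7819.3 × 0.59059 = 4618.0 m.

z ≈ 4600 m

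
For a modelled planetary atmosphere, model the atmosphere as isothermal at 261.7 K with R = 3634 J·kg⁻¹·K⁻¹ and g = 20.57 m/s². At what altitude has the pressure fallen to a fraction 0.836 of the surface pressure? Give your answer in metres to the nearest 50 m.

Scale height: H = RT/g = 3634 × 261.7 / 20.57 = 46233 m.
Set P/P₀ = exp(−z/H) = 0.836, so z = −H ln(0.836).
−ln(0.836) = 0.17913; z = 46233 × 0.17913 = 8281.7 m.

z ≈ 8300 m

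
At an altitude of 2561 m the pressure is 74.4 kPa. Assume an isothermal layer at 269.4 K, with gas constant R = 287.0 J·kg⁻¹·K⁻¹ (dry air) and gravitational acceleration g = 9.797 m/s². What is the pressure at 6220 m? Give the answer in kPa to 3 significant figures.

P ≈ 46.8 kPa

Scale height: H = RT/g = 287.0 × 269.4 / 9.797 = 7892.0 m.
Between two levels, P₂ = P₁ exp(−Δz/H) with Δz = z₂ − z₁.
Δz = 6220.0 − 2561.0 = 3659.0 m; Δz/H = 3659.0/7892.0 = 0.46363.
P₂ = 74.4 × exp(−0.46363) = 74.4 × 0.62900 = 46.798 kPa.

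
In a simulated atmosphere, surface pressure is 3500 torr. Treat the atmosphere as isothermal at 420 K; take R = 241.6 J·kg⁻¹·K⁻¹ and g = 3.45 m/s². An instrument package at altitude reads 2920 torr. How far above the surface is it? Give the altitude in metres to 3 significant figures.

z ≈ 5330 m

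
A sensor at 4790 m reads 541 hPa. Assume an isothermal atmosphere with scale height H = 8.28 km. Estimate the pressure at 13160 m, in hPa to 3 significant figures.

P ≈ 197 hPa

Between two levels, P₂ = P₁ exp(−Δz/H) with Δz = z₂ − z₁.
Δz = 13160 − 4790.0 = 8370.0 m; Δz/H = 8370.0/8280.0 = 1.0109.
P₂ = 541 × exp(−1.0109) = 541 × 0.36389 = 196.86 hPa.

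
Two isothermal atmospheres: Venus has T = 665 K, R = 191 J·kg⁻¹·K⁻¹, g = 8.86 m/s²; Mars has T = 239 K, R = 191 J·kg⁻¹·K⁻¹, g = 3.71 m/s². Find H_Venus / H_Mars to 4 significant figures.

H_Venus/H_Mars ≈ 1.165

H = RT/g for each body.
H_Venus = 191 × 665 / 8.86 = 14336 m.
H_Mars = 191 × 239 / 3.71 = 12304 m.
H_Venus/H_Mars = 14336/12304 = 1.1651.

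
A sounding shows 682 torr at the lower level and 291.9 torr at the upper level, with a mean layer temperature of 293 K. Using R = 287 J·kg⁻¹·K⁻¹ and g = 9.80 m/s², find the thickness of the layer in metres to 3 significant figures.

Δz ≈ 7280 m

Hypsometric equation: Δz = (R T̄/g) ln(P₁/P₂).
R T̄/g = 287 × 293 / 9.80 = 8580.7 m.
ln(682/291.9) = ln(2.3364) = 0.84861.
Δz = 8580.7 × 0.84861 = 7281.7 m.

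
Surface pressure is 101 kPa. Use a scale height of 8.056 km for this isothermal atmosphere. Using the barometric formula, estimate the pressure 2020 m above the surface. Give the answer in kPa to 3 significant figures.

Barometric formula: P = P₀ exp(−z/H).
z/H = 2020.0/8056.0 = 0.25074; exp(−0.25074) = 0.77822.
P = 101 × 0.77822 = 78.600 kPa.

P ≈ 78.6 kPa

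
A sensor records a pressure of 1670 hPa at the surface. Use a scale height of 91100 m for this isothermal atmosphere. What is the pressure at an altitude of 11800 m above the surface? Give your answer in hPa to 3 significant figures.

P ≈ 1470 hPa

Barometric formula: P = P₀ exp(−z/H).
z/H = 11800/91100 = 0.12953; exp(−0.12953) = 0.87851.
P = 1670 × 0.87851 = 1467.1 hPa.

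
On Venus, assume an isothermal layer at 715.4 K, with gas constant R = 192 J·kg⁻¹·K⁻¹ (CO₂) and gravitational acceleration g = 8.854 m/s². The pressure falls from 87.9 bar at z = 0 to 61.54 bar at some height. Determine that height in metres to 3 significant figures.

Scale height: H = RT/g = 192 × 715.4 / 8.854 = 15514 m.
Invert the barometric formula: z = H ln(P₀/P).
P₀/P = 87.9/61.54 = 1.4283; ln(1.4283) = 0.35648.
z = 15514 × 0.35648 = 5530.4 m.

z ≈ 5530 m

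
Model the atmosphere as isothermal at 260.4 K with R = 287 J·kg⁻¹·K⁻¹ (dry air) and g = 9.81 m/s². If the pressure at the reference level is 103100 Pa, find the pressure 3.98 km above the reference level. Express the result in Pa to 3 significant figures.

P ≈ 61100 Pa

Scale height: H = RT/g = 287 × 260.4 / 9.81 = 7618.2 m.
Barometric formula: P = P₀ exp(−z/H).
z/H = 3980.0/7618.2 = 0.52243; exp(−0.52243) = 0.59308.
P = 103100 × 0.59308 = 61147 Pa.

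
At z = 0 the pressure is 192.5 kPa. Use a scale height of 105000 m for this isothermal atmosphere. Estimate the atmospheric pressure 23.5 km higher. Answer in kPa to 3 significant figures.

P ≈ 154 kPa

Barometric formula: P = P₀ exp(−z/H).
z/H = 23500/105000 = 0.22381; exp(−0.22381) = 0.79947.
P = 192.5 × 0.79947 = 153.90 kPa.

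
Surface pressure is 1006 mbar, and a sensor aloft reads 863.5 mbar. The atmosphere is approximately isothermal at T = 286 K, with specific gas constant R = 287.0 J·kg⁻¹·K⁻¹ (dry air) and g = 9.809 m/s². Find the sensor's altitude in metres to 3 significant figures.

z ≈ 1280 m

Scale height: H = RT/g = 287.0 × 286 / 9.809 = 8368.0 m.
Invert the barometric formula: z = H ln(P₀/P).
P₀/P = 1006/863.5 = 1.1650; ln(1.1650) = 0.15272.
z = 8368.0 × 0.15272 = 1278.0 m.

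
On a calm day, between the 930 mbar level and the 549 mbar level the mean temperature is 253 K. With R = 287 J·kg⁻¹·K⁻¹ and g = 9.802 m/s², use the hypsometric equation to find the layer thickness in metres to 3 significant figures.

Hypsometric equation: Δz = (R T̄/g) ln(P₁/P₂).
R T̄/g = 287 × 253 / 9.802 = 7407.8 m.
ln(930/549) = ln(1.6940) = 0.52709.
Δz = 7407.8 × 0.52709 = 3904.6 m.

Δz ≈ 3900 m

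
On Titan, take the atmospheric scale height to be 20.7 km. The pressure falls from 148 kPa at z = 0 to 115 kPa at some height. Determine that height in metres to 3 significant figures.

z ≈ 5220 m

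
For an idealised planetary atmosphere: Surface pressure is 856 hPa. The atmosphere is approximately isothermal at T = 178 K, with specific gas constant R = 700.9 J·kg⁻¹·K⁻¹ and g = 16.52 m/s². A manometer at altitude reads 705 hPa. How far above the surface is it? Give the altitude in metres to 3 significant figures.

Scale height: H = RT/g = 700.9 × 178 / 16.52 = 7552.1 m.
Invert the barometric formula: z = H ln(P₀/P).
P₀/P = 856/705 = 1.2142; ln(1.2142) = 0.19409.
z = 7552.1 × 0.19409 = 1465.8 m.

z ≈ 1470 m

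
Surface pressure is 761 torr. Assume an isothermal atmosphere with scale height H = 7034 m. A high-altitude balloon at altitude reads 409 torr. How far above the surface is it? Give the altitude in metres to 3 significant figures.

Invert the barometric formula: z = H ln(P₀/P).
P₀/P = 761/409 = 1.8606; ln(1.8606) = 0.62090.
z = 7034.0 × 0.62090 = 4367.4 m.

z ≈ 4370 m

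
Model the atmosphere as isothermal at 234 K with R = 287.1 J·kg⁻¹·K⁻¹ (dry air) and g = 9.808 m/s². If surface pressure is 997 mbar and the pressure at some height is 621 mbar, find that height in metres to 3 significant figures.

z ≈ 3240 m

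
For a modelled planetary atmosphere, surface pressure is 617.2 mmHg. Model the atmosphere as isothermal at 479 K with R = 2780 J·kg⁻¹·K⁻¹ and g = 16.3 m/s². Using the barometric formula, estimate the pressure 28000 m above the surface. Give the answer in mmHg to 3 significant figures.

Scale height: H = RT/g = 2780 × 479 / 16.3 = 81694 m.
Barometric formula: P = P₀ exp(−z/H).
z/H = 28000/81694 = 0.34274; exp(−0.34274) = 0.70982.
P = 617.2 × 0.70982 = 438.10 mmHg.

P ≈ 438 mmHg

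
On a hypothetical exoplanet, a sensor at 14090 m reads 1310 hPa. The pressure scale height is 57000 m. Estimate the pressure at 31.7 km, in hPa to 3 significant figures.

Between two levels, P₂ = P₁ exp(−Δz/H) with Δz = z₂ − z₁.
Δz = 31700 − 14090 = 17610 m; Δz/H = 17610/57000 = 0.30895.
P₂ = 1310 × exp(−0.30895) = 1310 × 0.73422 = 961.83 hPa.

P ≈ 962 hPa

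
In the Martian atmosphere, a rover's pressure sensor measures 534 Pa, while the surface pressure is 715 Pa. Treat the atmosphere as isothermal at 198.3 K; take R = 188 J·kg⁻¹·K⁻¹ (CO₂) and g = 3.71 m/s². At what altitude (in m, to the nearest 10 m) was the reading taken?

Scale height: H = RT/g = 188 × 198.3 / 3.71 = 10049 m.
Invert the barometric formula: z = H ln(P₀/P).
P₀/P = 715/534 = 1.3390; ln(1.3390) = 0.29192.
z = 10049 × 0.29192 = 2933.5 m.

z ≈ 2930 m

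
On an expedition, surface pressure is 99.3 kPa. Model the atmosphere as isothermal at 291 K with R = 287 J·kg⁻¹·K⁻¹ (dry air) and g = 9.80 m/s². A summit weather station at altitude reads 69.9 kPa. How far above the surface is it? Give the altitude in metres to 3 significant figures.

z ≈ 2990 m

Scale height: H = RT/g = 287 × 291 / 9.80 = 8522.1 m.
Invert the barometric formula: z = H ln(P₀/P).
P₀/P = 99.3/69.9 = 1.4206; ln(1.4206) = 0.35108.
z = 8522.1 × 0.35108 = 2991.9 m.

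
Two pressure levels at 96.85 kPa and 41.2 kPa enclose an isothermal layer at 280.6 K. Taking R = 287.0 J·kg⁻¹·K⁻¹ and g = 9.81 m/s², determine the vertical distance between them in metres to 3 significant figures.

Δz ≈ 7020 m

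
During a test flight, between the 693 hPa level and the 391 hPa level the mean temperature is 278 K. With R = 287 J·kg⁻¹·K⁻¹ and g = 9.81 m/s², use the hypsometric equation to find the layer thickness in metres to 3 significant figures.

Hypsometric equation: Δz = (R T̄/g) ln(P₁/P₂).
R T̄/g = 287 × 278 / 9.81 = 8133.1 m.
ln(693/391) = ln(1.7724) = 0.57233.
Δz = 8133.1 × 0.57233 = 4654.8 m.

Δz ≈ 4650 m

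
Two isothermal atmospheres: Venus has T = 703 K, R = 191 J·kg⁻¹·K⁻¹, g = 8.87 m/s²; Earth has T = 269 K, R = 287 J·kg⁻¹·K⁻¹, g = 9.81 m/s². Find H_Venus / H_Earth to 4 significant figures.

H = RT/g for each body.
H_Venus = 191 × 703 / 8.87 = 15138 m.
H_Earth = 287 × 269 / 9.81 = 7869.8 m.
H_Venus/H_Earth = 15138/7869.8 = 1.9236.

H_Venus/H_Earth ≈ 1.924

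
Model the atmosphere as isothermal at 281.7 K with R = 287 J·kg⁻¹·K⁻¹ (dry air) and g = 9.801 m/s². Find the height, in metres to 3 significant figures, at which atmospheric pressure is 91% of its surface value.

z ≈ 778 m

Scale height: H = RT/g = 287 × 281.7 / 9.801 = 8248.9 m.
Set P/P₀ = exp(−z/H) = 0.91, so z = −H ln(0.91).
−ln(0.91) = 0.094311; z = 8248.9 × 0.094311 = 777.96 m.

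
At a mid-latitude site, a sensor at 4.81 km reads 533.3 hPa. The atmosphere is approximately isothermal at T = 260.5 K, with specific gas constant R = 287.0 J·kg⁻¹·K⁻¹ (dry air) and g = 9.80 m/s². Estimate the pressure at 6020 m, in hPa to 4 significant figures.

P ≈ 455.1 hPa

Scale height: H = RT/g = 287.0 × 260.5 / 9.80 = 7628.9 m.
Between two levels, P₂ = P₁ exp(−Δz/H) with Δz = z₂ − z₁.
Δz = 6020.0 − 4810.0 = 1210.0 m; Δz/H = 1210.0/7628.9 = 0.15861.
P₂ = 533.3 × exp(−0.15861) = 533.3 × 0.85333 = 455.08 hPa.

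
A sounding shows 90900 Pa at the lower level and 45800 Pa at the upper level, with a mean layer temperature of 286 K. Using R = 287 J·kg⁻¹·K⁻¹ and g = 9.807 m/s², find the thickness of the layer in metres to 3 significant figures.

Hypsometric equation: Δz = (R T̄/g) ln(P₁/P₂).
R T̄/g = 287 × 286 / 9.807 = 8369.7 m.
ln(90900/45800) = ln(1.9847) = 0.68547.
Δz = 8369.7 × 0.68547 = 5737.2 m.

Δz ≈ 5740 m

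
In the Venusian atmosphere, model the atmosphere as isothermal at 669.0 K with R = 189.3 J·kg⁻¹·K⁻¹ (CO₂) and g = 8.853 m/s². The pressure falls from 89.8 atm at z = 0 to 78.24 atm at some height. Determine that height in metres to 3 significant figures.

Scale height: H = RT/g = 189.3 × 669.0 / 8.853 = 14305 m.
Invert the barometric formula: z = H ln(P₀/P).
P₀/P = 89.8/78.24 = 1.1478; ln(1.1478) = 0.13785.
z = 14305 × 0.13785 = 1971.9 m.

z ≈ 1970 m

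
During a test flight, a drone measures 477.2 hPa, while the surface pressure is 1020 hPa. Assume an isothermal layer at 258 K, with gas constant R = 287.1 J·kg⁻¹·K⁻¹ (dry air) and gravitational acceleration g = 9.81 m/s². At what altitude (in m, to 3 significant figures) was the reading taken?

Scale height: H = RT/g = 287.1 × 258 / 9.81 = 7550.6 m.
Invert the barometric formula: z = H ln(P₀/P).
P₀/P = 1020/477.2 = 2.1375; ln(2.1375) = 0.75964.
z = 7550.6 × 0.75964 = 5735.7 m.

z ≈ 5740 m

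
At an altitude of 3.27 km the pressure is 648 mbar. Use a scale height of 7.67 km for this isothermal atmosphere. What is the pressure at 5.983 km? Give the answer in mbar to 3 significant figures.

P ≈ 455 mbar

Between two levels, P₂ = P₁ exp(−Δz/H) with Δz = z₂ − z₁.
Δz = 5983.0 − 3270.0 = 2713.0 m; Δz/H = 2713.0/7670.0 = 0.35372.
P₂ = 648 × exp(−0.35372) = 648 × 0.70207 = 454.94 mbar.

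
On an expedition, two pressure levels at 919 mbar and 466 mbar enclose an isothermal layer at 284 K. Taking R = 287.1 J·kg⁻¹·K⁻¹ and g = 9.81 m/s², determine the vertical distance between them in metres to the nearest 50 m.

Δz ≈ 5650 m

Hypsometric equation: Δz = (R T̄/g) ln(P₁/P₂).
R T̄/g = 287.1 × 284 / 9.81 = 8311.6 m.
ln(919/466) = ln(1.9721) = 0.67910.
Δz = 8311.6 × 0.67910 = 5644.4 m.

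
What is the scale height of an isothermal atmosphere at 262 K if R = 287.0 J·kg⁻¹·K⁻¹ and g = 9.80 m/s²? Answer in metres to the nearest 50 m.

H ≈ 7650 m

The scale height of an isothermal atmosphere is H = RT/g.
H = 287.0 × 262 / 9.80 = 75194/9.80 = 7672.9 m.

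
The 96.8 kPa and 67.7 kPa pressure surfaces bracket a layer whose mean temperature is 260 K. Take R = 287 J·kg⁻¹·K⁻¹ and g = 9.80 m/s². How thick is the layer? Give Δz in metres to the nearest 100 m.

Hypsometric equation: Δz = (R T̄/g) ln(P₁/P₂).
R T̄/g = 287 × 260 / 9.80 = 7614.3 m.
ln(96.8/67.7) = ln(1.4298) = 0.35753.
Δz = 7614.3 × 0.35753 = 2722.3 m.

Δz ≈ 2700 m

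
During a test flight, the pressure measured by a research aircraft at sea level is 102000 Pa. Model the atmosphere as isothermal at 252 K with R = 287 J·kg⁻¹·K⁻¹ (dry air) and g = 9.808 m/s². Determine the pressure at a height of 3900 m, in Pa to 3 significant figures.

P ≈ 60100 Pa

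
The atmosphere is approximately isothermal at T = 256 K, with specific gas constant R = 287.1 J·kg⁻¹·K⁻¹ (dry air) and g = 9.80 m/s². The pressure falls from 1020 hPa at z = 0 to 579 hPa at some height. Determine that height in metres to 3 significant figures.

z ≈ 4250 m

Scale height: H = RT/g = 287.1 × 256 / 9.80 = 7499.8 m.
Invert the barometric formula: z = H ln(P₀/P).
P₀/P = 1020/579 = 1.7617; ln(1.7617) = 0.56628.
z = 7499.8 × 0.56628 = 4247.0 m.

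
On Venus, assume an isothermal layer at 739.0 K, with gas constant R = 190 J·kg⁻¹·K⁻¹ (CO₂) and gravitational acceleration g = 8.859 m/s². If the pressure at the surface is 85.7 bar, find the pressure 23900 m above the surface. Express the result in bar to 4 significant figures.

P ≈ 18.97 bar

Scale height: H = RT/g = 190 × 739.0 / 8.859 = 15849 m.
Barometric formula: P = P₀ exp(−z/H).
z/H = 23900/15849 = 1.5080; exp(−1.5080) = 0.22135.
P = 85.7 × 0.22135 = 18.970 bar.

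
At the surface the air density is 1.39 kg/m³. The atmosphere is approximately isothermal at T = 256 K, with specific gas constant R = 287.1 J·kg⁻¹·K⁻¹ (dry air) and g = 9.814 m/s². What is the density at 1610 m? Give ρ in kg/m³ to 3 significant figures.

ρ ≈ 1.12 kg/m³

Scale height: H = RT/g = 287.1 × 256 / 9.814 = 7489.1 m.
In an isothermal atmosphere, density decays like pressure: ρ = ρ₀ exp(−z/H).
z/H = 1610.0/7489.1 = 0.21498; exp(−0.21498) = 0.80656.
ρ = 1.39 × 0.80656 = 1.1211 kg/m³.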